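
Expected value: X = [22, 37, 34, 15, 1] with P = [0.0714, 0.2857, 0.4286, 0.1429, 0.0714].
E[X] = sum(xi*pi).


E[X] = 22*0.0714 + 37*0.2857 + 34*0.4286 + 15*0.1429 + 1*0.0714
= 1.5708 + 10.5709 + 14.5724 + 2.1435 + 0.0714
= 28.9290

E[X] = 28.9290


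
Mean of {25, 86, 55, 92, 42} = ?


Sum = 25 + 86 + 55 + 92 + 42 = 300
n = 5
Mean = 300/5 = 60.0000

Mean = 60.0000


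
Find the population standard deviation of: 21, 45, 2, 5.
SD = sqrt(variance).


Mean = 18.2500
Variance = 290.6875
SD = sqrt(290.6875) = 17.0496

SD = 17.0496


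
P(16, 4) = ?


P(16,4) = 16!/12!
= 20922789888000/479001600
= 43680

P(16,4) = 43680


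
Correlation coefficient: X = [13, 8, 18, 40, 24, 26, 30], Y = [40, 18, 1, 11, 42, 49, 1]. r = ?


Mean X = 22.7143, Mean Y = 23.1429
SD X = 9.981616, SD Y = 18.757311
Cov = -35.102041
r = -35.102041/(9.981616*18.757311) = -0.1875

r = -0.1875


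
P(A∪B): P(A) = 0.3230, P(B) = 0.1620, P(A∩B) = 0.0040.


P(A∪B) = 0.3230 + 0.1620 - 0.0040
= 0.4850 - 0.0040
= 0.4810

P(A∪B) = 0.4810


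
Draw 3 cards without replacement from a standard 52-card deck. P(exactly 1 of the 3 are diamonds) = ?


Hypergeometric: P(X=1) = C(13,1)·C(39,2) / C(52,3)
= 13 × 741 / 22100
= 9633/22100 = 0.4359

P = 0.4359


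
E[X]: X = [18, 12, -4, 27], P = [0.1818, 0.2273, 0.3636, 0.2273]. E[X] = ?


E[X] = 18*0.1818 + 12*0.2273 - 4*0.3636 + 27*0.2273
= 3.2724 + 2.7276 - 1.4544 + 6.1371
= 10.6827

E[X] = 10.6827


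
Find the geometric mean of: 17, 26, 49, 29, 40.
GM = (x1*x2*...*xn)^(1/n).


Product = 17 × 26 × 49 × 29 × 40 = 25123280
GM = 25123280^(1/5) = 30.2006

GM = 30.2006


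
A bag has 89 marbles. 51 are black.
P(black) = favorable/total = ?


P = 51/89 = 0.5730

P = 0.5730


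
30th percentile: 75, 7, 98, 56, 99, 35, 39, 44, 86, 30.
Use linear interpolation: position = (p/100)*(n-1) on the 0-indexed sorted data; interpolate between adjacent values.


Sorted: 7, 30, 35, 39, 44, 56, 75, 86, 98, 99
n = 10
Index = 30/100 * 9 = 2.7000
Lower = data[2] = 35, Upper = data[3] = 39
P30 = 35 + 0.7000*(4) = 37.8000

P30 = 37.8000


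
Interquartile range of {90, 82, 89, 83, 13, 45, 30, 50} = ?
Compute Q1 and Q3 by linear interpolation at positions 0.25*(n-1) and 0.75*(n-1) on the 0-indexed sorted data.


Sorted: 13, 30, 45, 50, 82, 83, 89, 90
Q1 (25th %ile) = 41.2500
Q3 (75th %ile) = 84.5000
IQR = 84.5000 - 41.2500 = 43.2500

IQR = 43.2500


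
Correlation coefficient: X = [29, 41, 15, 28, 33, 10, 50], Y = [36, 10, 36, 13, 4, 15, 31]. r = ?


Mean X = 29.4286, Mean Y = 20.7143
SD X = 12.860317, SD Y = 12.302314
Cov = -11.020408
r = -11.020408/(12.860317*12.302314) = -0.0697

r = -0.0697


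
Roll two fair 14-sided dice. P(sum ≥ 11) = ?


Total outcomes = 14×14 = 196
Favorable (sum ≥ 11): 151
P = 151/196 = 0.7704

P = 0.7704


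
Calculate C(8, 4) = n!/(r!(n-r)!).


C(8,4) = 8!/(4! × 4!)
= 40320/(24 × 24)
= 70

C(8,4) = 70


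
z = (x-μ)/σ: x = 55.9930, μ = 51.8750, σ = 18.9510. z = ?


z = (55.9930 - 51.8750)/18.9510
= 4.1180/18.9510
= 0.2173

z = 0.2173


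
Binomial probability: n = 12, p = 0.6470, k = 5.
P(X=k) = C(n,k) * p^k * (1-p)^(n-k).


C(12,5) = 792
p^5 = 0.113376
(1-p)^7 = 0.000683
P = 792 * 0.113376 * 0.000683 = 0.0613

P(X=5) = 0.0613


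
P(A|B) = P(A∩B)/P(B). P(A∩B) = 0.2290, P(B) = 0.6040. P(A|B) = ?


P(A|B) = 0.2290/0.6040 = 0.3791

P(A|B) = 0.3791


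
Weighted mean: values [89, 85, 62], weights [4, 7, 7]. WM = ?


Numerator = 89*4 + 85*7 + 62*7 = 1385
Denominator = 4 + 7 + 7 = 18
WM = 1385/18 = 76.9444

WM = 76.9444


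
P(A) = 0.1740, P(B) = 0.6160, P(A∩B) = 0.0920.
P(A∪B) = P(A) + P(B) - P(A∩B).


P(A∪B) = 0.1740 + 0.6160 - 0.0920
= 0.7900 - 0.0920
= 0.6980

P(A∪B) = 0.6980


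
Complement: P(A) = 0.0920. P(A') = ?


P(not A) = 1 - 0.0920 = 0.9080

P(not A) = 0.9080


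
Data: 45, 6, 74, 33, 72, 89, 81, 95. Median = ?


Sorted: 6, 33, 45, 72, 74, 81, 89, 95
n = 8 (even)
Middle values: 72 and 74
Median = (72+74)/2 = 73.0000

Median = 73.0000


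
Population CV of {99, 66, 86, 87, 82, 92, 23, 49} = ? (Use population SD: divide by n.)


Mean = 73.0000
SD = 24.0000
CV = (24.0000/73.0000)*100 = 32.8767%

CV = 32.8767%


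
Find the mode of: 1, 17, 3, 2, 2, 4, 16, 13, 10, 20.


Frequencies: 1:1, 2:2, 3:1, 4:1, 10:1, 13:1, 16:1, 17:1, 20:1
Max frequency = 2
Mode = 2

Mode = 2


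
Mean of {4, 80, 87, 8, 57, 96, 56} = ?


Sum = 4 + 80 + 87 + 8 + 57 + 96 + 56 = 388
n = 7
Mean = 388/7 = 55.4286

Mean = 55.4286


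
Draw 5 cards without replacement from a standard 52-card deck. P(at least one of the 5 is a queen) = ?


P(at least one) = 1 - P(none)
P(none) = (48/52) × (47/51) × (46/50) × (45/49) × (44/48) = 0.658842
P(at least one) = 1 - 0.658842 = 0.3412

P = 0.3412


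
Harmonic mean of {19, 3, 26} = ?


Sum of reciprocals = 1/19 + 1/3 + 1/26 = 0.424426
HM = 3/0.424426 = 7.0684

HM = 7.0684


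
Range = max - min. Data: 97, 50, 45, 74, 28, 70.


Max = 97, Min = 28
Range = 97 - 28 = 69

Range = 69


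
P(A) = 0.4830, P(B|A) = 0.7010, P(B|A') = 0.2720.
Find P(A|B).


P(B) = P(B|A)*P(A) + P(B|A')*P(A')
= 0.7010*0.4830 + 0.2720*0.5170
= 0.338583 + 0.140624 = 0.479207
P(A|B) = 0.338583/0.479207 = 0.7065

P(A|B) = 0.7065


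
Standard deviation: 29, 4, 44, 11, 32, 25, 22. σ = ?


Mean = 23.8571
Variance = 151.8367
SD = sqrt(151.8367) = 12.3222

SD = 12.3222


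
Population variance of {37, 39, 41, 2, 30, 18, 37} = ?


Mean = 29.1429
Squared deviations: 61.7347, 97.1633, 140.5918, 736.7347, 0.7347, 124.1633, 61.7347
Sum = 1222.8571
Variance = 1222.8571/7 = 174.6939

Variance = 174.6939


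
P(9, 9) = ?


P(9,9) = 9!/0!
= 362880/1
= 362880

P(9,9) = 362880


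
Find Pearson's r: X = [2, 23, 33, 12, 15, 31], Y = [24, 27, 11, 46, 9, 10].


Mean X = 19.3333, Mean Y = 21.1667
SD X = 10.873004, SD Y = 13.132868
Cov = -71.055556
r = -71.055556/(10.873004*13.132868) = -0.4976

r = -0.4976


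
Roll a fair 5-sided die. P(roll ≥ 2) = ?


Favorable outcomes (roll ≥ 2): 4
Total outcomes = 5
P = 4/5 = 0.8000

P = 0.8000


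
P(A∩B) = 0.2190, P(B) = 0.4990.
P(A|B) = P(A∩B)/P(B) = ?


P(A|B) = 0.2190/0.4990 = 0.4389

P(A|B) = 0.4389


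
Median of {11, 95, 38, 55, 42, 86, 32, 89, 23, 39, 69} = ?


Sorted: 11, 23, 32, 38, 39, 42, 55, 69, 86, 89, 95
n = 11 (odd)
Middle value = 42

Median = 42


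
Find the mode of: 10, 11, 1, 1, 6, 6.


Frequencies: 1:2, 6:2, 10:1, 11:1
Max frequency = 2
Mode = 1, 6

Mode = 1, 6


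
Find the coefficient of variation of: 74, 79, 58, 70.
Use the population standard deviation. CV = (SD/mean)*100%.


Mean = 70.2500
SD = 7.7581
CV = (7.7581/70.2500)*100 = 11.0435%

CV = 11.0435%


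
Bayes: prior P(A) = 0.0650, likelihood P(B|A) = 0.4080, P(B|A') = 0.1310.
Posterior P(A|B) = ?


P(B) = P(B|A)*P(A) + P(B|A')*P(A')
= 0.4080*0.0650 + 0.1310*0.9350
= 0.026520 + 0.122485 = 0.149005
P(A|B) = 0.026520/0.149005 = 0.1780

P(A|B) = 0.1780


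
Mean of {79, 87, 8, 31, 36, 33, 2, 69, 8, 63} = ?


Sum = 79 + 87 + 8 + 31 + 36 + 33 + 2 + 69 + 8 + 63 = 416
n = 10
Mean = 416/10 = 41.6000

Mean = 41.6000


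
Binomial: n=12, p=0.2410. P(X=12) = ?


C(12,12) = 1
p^12 = 3.838880e-08
(1-p)^0 = 1.000000
P = 1 * 3.838880e-08 * 1.000000 = 3.8389e-08

P(X=12) = 3.8389e-08


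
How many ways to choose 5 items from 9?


C(9,5) = 9!/(5! × 4!)
= 362880/(120 × 24)
= 126

C(9,5) = 126


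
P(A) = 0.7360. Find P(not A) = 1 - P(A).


P(not A) = 1 - 0.7360 = 0.2640

P(not A) = 0.2640


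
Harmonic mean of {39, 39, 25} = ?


Sum of reciprocals = 1/39 + 1/39 + 1/25 = 0.091282
HM = 3/0.091282 = 32.8652

HM = 32.8652


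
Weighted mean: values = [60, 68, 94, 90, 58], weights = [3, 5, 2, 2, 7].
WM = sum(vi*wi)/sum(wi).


Numerator = 60*3 + 68*5 + 94*2 + 90*2 + 58*7 = 1294
Denominator = 3 + 5 + 2 + 2 + 7 = 19
WM = 1294/19 = 68.1053

WM = 68.1053


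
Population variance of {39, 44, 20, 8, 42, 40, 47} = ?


Mean = 34.2857
Squared deviations: 22.2245, 94.3673, 204.0816, 690.9388, 59.5102, 32.6531, 161.6531
Sum = 1265.4286
Variance = 1265.4286/7 = 180.7755

Variance = 180.7755


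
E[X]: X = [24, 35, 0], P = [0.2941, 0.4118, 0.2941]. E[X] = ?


E[X] = 24*0.2941 + 35*0.4118 + 0*0.2941
= 7.0584 + 14.4130 + 0
= 21.4714

E[X] = 21.4714


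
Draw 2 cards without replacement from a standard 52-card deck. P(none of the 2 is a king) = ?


P(no kings) = (48/52) × (47/51)
= 0.8507

P = 0.8507


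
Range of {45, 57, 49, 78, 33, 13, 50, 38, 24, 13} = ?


Max = 78, Min = 13
Range = 78 - 13 = 65

Range = 65


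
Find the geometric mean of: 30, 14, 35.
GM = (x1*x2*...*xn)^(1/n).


Product = 30 × 14 × 35 = 14700
GM = 14700^(1/3) = 24.4966

GM = 24.4966


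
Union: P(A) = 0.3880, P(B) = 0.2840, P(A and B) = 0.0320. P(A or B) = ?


P(A∪B) = 0.3880 + 0.2840 - 0.0320
= 0.6720 - 0.0320
= 0.6400

P(A∪B) = 0.6400


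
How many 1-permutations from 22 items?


P(22,1) = 22!/21!
= 1124000727777607680000/51090942171709440000
= 22

P(22,1) = 22


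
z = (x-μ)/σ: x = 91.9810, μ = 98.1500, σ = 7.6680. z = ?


z = (91.9810 - 98.1500)/7.6680
= -6.1690/7.6680
= -0.8045

z = -0.8045


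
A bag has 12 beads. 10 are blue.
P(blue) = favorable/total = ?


P = 10/12 = 0.8333

P = 0.8333


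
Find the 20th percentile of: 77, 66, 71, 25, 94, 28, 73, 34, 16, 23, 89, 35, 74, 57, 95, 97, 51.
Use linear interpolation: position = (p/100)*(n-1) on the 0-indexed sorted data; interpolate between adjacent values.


Sorted: 16, 23, 25, 28, 34, 35, 51, 57, 66, 71, 73, 74, 77, 89, 94, 95, 97
n = 17
Index = 20/100 * 16 = 3.2000
Lower = data[3] = 28, Upper = data[4] = 34
P20 = 28 + 0.2000*(6) = 29.2000

P20 = 29.2000


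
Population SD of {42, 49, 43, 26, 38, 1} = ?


Mean = 33.1667
Variance = 255.8056
SD = sqrt(255.8056) = 15.9939

SD = 15.9939


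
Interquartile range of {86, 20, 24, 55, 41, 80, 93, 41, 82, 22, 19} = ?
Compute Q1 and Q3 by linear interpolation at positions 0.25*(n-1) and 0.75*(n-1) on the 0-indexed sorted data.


Sorted: 19, 20, 22, 24, 41, 41, 55, 80, 82, 86, 93
Q1 (25th %ile) = 23.0000
Q3 (75th %ile) = 81.0000
IQR = 81.0000 - 23.0000 = 58.0000

IQR = 58.0000


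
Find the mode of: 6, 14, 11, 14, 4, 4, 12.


Frequencies: 4:2, 6:1, 11:1, 12:1, 14:2
Max frequency = 2
Mode = 4, 14

Mode = 4, 14


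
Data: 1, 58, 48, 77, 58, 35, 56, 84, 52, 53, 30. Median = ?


Sorted: 1, 30, 35, 48, 52, 53, 56, 58, 58, 77, 84
n = 11 (odd)
Middle value = 53

Median = 53


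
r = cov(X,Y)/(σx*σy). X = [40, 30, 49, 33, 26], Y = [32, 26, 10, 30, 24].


Mean X = 35.6000, Mean Y = 24.4000
SD X = 8.114185, SD Y = 7.735632
Cov = -35.840000
r = -35.840000/(8.114185*7.735632) = -0.5710

r = -0.5710


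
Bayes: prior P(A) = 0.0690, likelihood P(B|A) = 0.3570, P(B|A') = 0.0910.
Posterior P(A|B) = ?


P(B) = P(B|A)*P(A) + P(B|A')*P(A')
= 0.3570*0.0690 + 0.0910*0.9310
= 0.024633 + 0.084721 = 0.109354
P(A|B) = 0.024633/0.109354 = 0.2253

P(A|B) = 0.2253


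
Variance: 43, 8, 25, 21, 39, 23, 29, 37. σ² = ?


Mean = 28.1250
Squared deviations: 221.2656, 405.0156, 9.7656, 50.7656, 118.2656, 26.2656, 0.7656, 78.7656
Sum = 910.8750
Variance = 910.8750/8 = 113.8594

Variance = 113.8594


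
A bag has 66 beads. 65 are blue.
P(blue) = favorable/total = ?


P = 65/66 = 0.9848

P = 0.9848


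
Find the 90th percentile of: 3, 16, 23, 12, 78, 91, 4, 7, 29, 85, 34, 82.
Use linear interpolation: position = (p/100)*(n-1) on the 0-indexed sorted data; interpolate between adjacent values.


Sorted: 3, 4, 7, 12, 16, 23, 29, 34, 78, 82, 85, 91
n = 12
Index = 90/100 * 11 = 9.9000
Lower = data[9] = 82, Upper = data[10] = 85
P90 = 82 + 0.9000*(3) = 84.7000

P90 = 84.7000


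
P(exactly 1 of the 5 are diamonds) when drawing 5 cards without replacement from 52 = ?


Hypergeometric: P(X=1) = C(13,1)·C(39,4) / C(52,5)
= 13 × 82251 / 2598960
= 1069263/2598960 = 0.4114

P = 0.4114


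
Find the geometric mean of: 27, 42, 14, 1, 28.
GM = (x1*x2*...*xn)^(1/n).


Product = 27 × 42 × 14 × 1 × 28 = 444528
GM = 444528^(1/5) = 13.4766

GM = 13.4766


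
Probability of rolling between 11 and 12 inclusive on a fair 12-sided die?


Favorable outcomes (11 ≤ roll ≤ 12): 2
Total outcomes = 12
P = 2/12 = 0.1667

P = 0.1667


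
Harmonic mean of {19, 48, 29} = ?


Sum of reciprocals = 1/19 + 1/48 + 1/29 = 0.107948
HM = 3/0.107948 = 27.7912

HM = 27.7912


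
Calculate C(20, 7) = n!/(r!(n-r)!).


C(20,7) = 20!/(7! × 13!)
= 2432902008176640000/(5040 × 6227020800)
= 77520

C(20,7) = 77520


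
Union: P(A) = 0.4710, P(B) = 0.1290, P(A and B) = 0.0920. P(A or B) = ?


P(A∪B) = 0.4710 + 0.1290 - 0.0920
= 0.6000 - 0.0920
= 0.5080

P(A∪B) = 0.5080


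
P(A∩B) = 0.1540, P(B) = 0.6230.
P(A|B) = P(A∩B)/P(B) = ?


P(A|B) = 0.1540/0.6230 = 0.2472

P(A|B) = 0.2472


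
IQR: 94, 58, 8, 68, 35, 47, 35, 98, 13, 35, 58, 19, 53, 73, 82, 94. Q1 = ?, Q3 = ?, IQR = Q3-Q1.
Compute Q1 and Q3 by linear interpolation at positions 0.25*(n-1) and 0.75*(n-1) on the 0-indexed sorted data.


Sorted: 8, 13, 19, 35, 35, 35, 47, 53, 58, 58, 68, 73, 82, 94, 94, 98
Q1 (25th %ile) = 35.0000
Q3 (75th %ile) = 75.2500
IQR = 75.2500 - 35.0000 = 40.2500

IQR = 40.2500


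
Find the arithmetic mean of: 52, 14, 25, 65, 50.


Sum = 52 + 14 + 25 + 65 + 50 = 206
n = 5
Mean = 206/5 = 41.2000

Mean = 41.2000


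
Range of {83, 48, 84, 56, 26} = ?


Max = 84, Min = 26
Range = 84 - 26 = 58

Range = 58


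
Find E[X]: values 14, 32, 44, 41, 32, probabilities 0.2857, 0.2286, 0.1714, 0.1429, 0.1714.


E[X] = 14*0.2857 + 32*0.2286 + 44*0.1714 + 41*0.1429 + 32*0.1714
= 3.9998 + 7.3152 + 7.5416 + 5.8589 + 5.4848
= 30.2003

E[X] = 30.2003


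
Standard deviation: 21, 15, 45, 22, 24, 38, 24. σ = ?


Mean = 27.0000
Variance = 95.4286
SD = sqrt(95.4286) = 9.7688

SD = 9.7688


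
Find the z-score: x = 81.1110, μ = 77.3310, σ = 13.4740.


z = (81.1110 - 77.3310)/13.4740
= 3.7800/13.4740
= 0.2805

z = 0.2805


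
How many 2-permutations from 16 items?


P(16,2) = 16!/14!
= 20922789888000/87178291200
= 240

P(16,2) = 240


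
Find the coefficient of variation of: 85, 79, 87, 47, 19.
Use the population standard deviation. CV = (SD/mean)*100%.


Mean = 63.4000
SD = 26.4847
CV = (26.4847/63.4000)*100 = 41.7740%

CV = 41.7740%


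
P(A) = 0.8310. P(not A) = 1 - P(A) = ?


P(not A) = 1 - 0.8310 = 0.1690

P(not A) = 0.1690


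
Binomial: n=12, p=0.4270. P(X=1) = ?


C(12,1) = 12
p^1 = 0.427000
(1-p)^11 = 0.002186
P = 12 * 0.427000 * 0.002186 = 0.0112

P(X=1) = 0.0112


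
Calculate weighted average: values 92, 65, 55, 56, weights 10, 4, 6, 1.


Numerator = 92*10 + 65*4 + 55*6 + 56*1 = 1566
Denominator = 10 + 4 + 6 + 1 = 21
WM = 1566/21 = 74.5714

WM = 74.5714


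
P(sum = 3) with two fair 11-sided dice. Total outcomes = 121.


Total outcomes = 11×11 = 121
Favorable (sum = 3): 2
P = 2/121 = 0.0165

P = 0.0165


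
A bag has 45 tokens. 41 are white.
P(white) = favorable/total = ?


P = 41/45 = 0.9111

P = 0.9111


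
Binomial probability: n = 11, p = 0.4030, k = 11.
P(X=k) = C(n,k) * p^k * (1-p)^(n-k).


C(11,11) = 1
p^11 = 4.553607e-05
(1-p)^0 = 1.000000
P = 1 * 4.553607e-05 * 1.000000 = 4.5536e-05

P(X=11) = 4.5536e-05


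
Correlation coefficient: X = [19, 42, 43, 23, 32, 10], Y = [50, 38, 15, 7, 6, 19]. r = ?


Mean X = 28.1667, Mean Y = 22.5000
SD X = 12.019660, SD Y = 16.214705
Cov = -11.416667
r = -11.416667/(12.019660*16.214705) = -0.0586

r = -0.0586


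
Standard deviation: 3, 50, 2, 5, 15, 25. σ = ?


Mean = 16.6667
Variance = 286.8889
SD = sqrt(286.8889) = 16.9378

SD = 16.9378


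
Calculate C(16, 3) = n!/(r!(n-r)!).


C(16,3) = 16!/(3! × 13!)
= 20922789888000/(6 × 6227020800)
= 560

C(16,3) = 560


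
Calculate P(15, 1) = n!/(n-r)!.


P(15,1) = 15!/14!
= 1307674368000/87178291200
= 15

P(15,1) = 15


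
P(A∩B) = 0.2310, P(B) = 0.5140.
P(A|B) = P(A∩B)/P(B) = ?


P(A|B) = 0.2310/0.5140 = 0.4494

P(A|B) = 0.4494


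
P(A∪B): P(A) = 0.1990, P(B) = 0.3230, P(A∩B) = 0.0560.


P(A∪B) = 0.1990 + 0.3230 - 0.0560
= 0.5220 - 0.0560
= 0.4660

P(A∪B) = 0.4660


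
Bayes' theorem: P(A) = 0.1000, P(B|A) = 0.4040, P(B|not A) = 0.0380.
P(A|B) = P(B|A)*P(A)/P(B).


P(B) = P(B|A)*P(A) + P(B|A')*P(A')
= 0.4040*0.1000 + 0.0380*0.9000
= 0.040400 + 0.034200 = 0.074600
P(A|B) = 0.040400/0.074600 = 0.5416

P(A|B) = 0.5416


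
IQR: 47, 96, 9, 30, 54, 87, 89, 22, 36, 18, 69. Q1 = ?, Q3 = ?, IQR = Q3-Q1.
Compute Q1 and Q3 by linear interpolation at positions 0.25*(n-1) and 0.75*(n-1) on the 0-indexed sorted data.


Sorted: 9, 18, 22, 30, 36, 47, 54, 69, 87, 89, 96
Q1 (25th %ile) = 26.0000
Q3 (75th %ile) = 78.0000
IQR = 78.0000 - 26.0000 = 52.0000

IQR = 52.0000


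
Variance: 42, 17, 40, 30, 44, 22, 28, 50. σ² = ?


Mean = 34.1250
Squared deviations: 62.0156, 293.2656, 34.5156, 17.0156, 97.5156, 147.0156, 37.5156, 252.0156
Sum = 940.8750
Variance = 940.8750/8 = 117.6094

Variance = 117.6094


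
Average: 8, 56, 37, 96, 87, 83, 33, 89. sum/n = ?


Sum = 8 + 56 + 37 + 96 + 87 + 83 + 33 + 89 = 489
n = 8
Mean = 489/8 = 61.1250

Mean = 61.1250


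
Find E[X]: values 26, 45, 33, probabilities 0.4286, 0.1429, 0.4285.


E[X] = 26*0.4286 + 45*0.1429 + 33*0.4285
= 11.1436 + 6.4305 + 14.1405
= 31.7146

E[X] = 31.7146


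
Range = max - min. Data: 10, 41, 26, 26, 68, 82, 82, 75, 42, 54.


Max = 82, Min = 10
Range = 82 - 10 = 72

Range = 72


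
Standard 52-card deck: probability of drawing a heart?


13 hearts in 52 cards
P = 13/52 = 0.2500

P = 0.2500


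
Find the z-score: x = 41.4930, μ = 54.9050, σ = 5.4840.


z = (41.4930 - 54.9050)/5.4840
= -13.4120/5.4840
= -2.4457

z = -2.4457


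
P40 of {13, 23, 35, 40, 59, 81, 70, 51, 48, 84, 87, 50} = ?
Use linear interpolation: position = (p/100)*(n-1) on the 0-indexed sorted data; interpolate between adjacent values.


Sorted: 13, 23, 35, 40, 48, 50, 51, 59, 70, 81, 84, 87
n = 12
Index = 40/100 * 11 = 4.4000
Lower = data[4] = 48, Upper = data[5] = 50
P40 = 48 + 0.4000*(2) = 48.8000

P40 = 48.8000


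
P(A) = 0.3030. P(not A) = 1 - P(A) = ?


P(not A) = 1 - 0.3030 = 0.6970

P(not A) = 0.6970


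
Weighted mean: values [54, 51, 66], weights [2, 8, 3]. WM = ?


Numerator = 54*2 + 51*8 + 66*3 = 714
Denominator = 2 + 8 + 3 = 13
WM = 714/13 = 54.9231

WM = 54.9231


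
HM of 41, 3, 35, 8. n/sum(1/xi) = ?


Sum of reciprocals = 1/41 + 1/3 + 1/35 + 1/8 = 0.511295
HM = 4/0.511295 = 7.8233

HM = 7.8233


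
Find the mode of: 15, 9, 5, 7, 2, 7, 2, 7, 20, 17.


Frequencies: 2:2, 5:1, 7:3, 9:1, 15:1, 17:1, 20:1
Max frequency = 3
Mode = 7

Mode = 7


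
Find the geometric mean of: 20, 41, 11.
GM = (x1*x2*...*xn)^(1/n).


Product = 20 × 41 × 11 = 9020
GM = 9020^(1/3) = 20.8162

GM = 20.8162


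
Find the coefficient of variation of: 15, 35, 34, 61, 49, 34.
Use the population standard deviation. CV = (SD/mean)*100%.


Mean = 38.0000
SD = 14.2595
CV = (14.2595/38.0000)*100 = 37.5250%

CV = 37.5250%


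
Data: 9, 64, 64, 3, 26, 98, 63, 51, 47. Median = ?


Sorted: 3, 9, 26, 47, 51, 63, 64, 64, 98
n = 9 (odd)
Middle value = 51

Median = 51


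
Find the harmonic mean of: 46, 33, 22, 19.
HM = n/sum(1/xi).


Sum of reciprocals = 1/46 + 1/33 + 1/22 + 1/19 = 0.150128
HM = 4/0.150128 = 26.6439

HM = 26.6439


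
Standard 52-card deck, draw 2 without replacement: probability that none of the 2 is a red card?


P(no red cards) = (26/52) × (25/51)
= 0.2451

P = 0.2451


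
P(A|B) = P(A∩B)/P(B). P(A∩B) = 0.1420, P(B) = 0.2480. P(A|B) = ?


P(A|B) = 0.1420/0.2480 = 0.5726

P(A|B) = 0.5726


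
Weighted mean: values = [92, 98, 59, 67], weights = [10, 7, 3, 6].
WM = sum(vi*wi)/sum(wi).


Numerator = 92*10 + 98*7 + 59*3 + 67*6 = 2185
Denominator = 10 + 7 + 3 + 6 = 26
WM = 2185/26 = 84.0385

WM = 84.0385


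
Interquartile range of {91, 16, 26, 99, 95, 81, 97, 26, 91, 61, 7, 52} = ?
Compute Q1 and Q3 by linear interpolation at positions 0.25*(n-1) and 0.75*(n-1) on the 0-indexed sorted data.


Sorted: 7, 16, 26, 26, 52, 61, 81, 91, 91, 95, 97, 99
Q1 (25th %ile) = 26.0000
Q3 (75th %ile) = 92.0000
IQR = 92.0000 - 26.0000 = 66.0000

IQR = 66.0000


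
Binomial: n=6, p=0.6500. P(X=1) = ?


C(6,1) = 6
p^1 = 0.650000
(1-p)^5 = 0.005252
P = 6 * 0.650000 * 0.005252 = 0.0205

P(X=1) = 0.0205


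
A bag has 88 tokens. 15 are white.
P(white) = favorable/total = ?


P = 15/88 = 0.1705

P = 0.1705


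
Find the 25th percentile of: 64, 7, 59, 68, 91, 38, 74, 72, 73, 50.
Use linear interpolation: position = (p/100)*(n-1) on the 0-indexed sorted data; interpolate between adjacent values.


Sorted: 7, 38, 50, 59, 64, 68, 72, 73, 74, 91
n = 10
Index = 25/100 * 9 = 2.2500
Lower = data[2] = 50, Upper = data[3] = 59
P25 = 50 + 0.2500*(9) = 52.2500

P25 = 52.2500


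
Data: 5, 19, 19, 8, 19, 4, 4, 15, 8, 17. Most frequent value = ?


Frequencies: 4:2, 5:1, 8:2, 15:1, 17:1, 19:3
Max frequency = 3
Mode = 19

Mode = 19


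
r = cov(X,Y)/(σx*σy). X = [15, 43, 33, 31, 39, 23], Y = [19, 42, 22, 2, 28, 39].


Mean X = 30.6667, Mean Y = 25.3333
SD X = 9.410396, SD Y = 13.337499
Cov = 34.444444
r = 34.444444/(9.410396*13.337499) = 0.2744

r = 0.2744


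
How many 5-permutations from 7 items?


P(7,5) = 7!/2!
= 5040/2
= 2520

P(7,5) = 2520


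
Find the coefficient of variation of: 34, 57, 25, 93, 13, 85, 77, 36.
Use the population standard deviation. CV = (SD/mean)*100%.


Mean = 52.5000
SD = 27.9464
CV = (27.9464/52.5000)*100 = 53.2312%

CV = 53.2312%


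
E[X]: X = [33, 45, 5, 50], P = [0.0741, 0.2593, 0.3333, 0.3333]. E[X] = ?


E[X] = 33*0.0741 + 45*0.2593 + 5*0.3333 + 50*0.3333
= 2.4453 + 11.6685 + 1.6665 + 16.6650
= 32.4453

E[X] = 32.4453


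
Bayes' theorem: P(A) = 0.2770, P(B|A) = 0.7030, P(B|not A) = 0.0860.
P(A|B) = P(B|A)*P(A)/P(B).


P(B) = P(B|A)*P(A) + P(B|A')*P(A')
= 0.7030*0.2770 + 0.0860*0.7230
= 0.194731 + 0.062178 = 0.256909
P(A|B) = 0.194731/0.256909 = 0.7580

P(A|B) = 0.7580


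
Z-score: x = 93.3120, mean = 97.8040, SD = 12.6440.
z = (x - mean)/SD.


z = (93.3120 - 97.8040)/12.6440
= -4.4920/12.6440
= -0.3553

z = -0.3553


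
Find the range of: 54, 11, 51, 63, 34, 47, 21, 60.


Max = 63, Min = 11
Range = 63 - 11 = 52

Range = 52


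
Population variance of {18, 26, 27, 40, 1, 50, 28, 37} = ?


Mean = 28.3750
Squared deviations: 107.6406, 5.6406, 1.8906, 135.1406, 749.3906, 467.6406, 0.1406, 74.3906
Sum = 1541.8750
Variance = 1541.8750/8 = 192.7344

Variance = 192.7344


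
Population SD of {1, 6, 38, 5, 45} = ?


Mean = 19.0000
Variance = 345.2000
SD = sqrt(345.2000) = 18.5796

SD = 18.5796


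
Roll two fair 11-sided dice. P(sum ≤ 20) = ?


Total outcomes = 11×11 = 121
Favorable (sum ≤ 20): 118
P = 118/121 = 0.9752

P = 0.9752


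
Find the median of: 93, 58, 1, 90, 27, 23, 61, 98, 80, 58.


Sorted: 1, 23, 27, 58, 58, 61, 80, 90, 93, 98
n = 10 (even)
Middle values: 58 and 61
Median = (58+61)/2 = 59.5000

Median = 59.5000


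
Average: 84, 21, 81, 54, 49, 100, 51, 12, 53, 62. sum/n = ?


Sum = 84 + 21 + 81 + 54 + 49 + 100 + 51 + 12 + 53 + 62 = 567
n = 10
Mean = 567/10 = 56.7000

Mean = 56.7000


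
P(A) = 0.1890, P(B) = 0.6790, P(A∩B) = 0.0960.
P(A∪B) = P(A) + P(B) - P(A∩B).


P(A∪B) = 0.1890 + 0.6790 - 0.0960
= 0.8680 - 0.0960
= 0.7720

P(A∪B) = 0.7720


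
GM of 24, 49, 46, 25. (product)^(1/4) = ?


Product = 24 × 49 × 46 × 25 = 1352400
GM = 1352400^(1/4) = 34.1017

GM = 34.1017


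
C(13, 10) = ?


C(13,10) = 13!/(10! × 3!)
= 6227020800/(3628800 × 6)
= 286

C(13,10) = 286


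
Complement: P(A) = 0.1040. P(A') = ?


P(not A) = 1 - 0.1040 = 0.8960

P(not A) = 0.8960


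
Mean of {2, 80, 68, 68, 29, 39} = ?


Sum = 2 + 80 + 68 + 68 + 29 + 39 = 286
n = 6
Mean = 286/6 = 47.6667

Mean = 47.6667


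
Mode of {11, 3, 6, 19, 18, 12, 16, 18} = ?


Frequencies: 3:1, 6:1, 11:1, 12:1, 16:1, 18:2, 19:1
Max frequency = 2
Mode = 18

Mode = 18


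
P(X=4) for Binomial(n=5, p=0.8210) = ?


C(5,4) = 5
p^4 = 0.454331
(1-p)^1 = 0.179000
P = 5 * 0.454331 * 0.179000 = 0.4066

P(X=4) = 0.4066


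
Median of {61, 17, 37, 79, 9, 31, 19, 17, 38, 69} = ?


Sorted: 9, 17, 17, 19, 31, 37, 38, 61, 69, 79
n = 10 (even)
Middle values: 31 and 37
Median = (31+37)/2 = 34.0000

Median = 34.0000


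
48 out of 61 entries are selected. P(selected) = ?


P = 48/61 = 0.7869

P = 0.7869


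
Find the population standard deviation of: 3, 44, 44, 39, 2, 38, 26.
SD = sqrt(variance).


Mean = 28.0000
Variance = 291.1429
SD = sqrt(291.1429) = 17.0629

SD = 17.0629


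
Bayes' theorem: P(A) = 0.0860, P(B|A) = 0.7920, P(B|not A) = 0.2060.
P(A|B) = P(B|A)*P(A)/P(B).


P(B) = P(B|A)*P(A) + P(B|A')*P(A')
= 0.7920*0.0860 + 0.2060*0.9140
= 0.068112 + 0.188284 = 0.256396
P(A|B) = 0.068112/0.256396 = 0.2657

P(A|B) = 0.2657


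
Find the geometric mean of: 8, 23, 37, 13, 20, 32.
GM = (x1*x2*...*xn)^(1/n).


Product = 8 × 23 × 37 × 13 × 20 × 32 = 56642560
GM = 56642560^(1/6) = 19.5970

GM = 19.5970


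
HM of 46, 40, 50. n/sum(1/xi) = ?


Sum of reciprocals = 1/46 + 1/40 + 1/50 = 0.066739
HM = 3/0.066739 = 44.9511

HM = 44.9511


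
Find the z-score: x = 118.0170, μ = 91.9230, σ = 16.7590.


z = (118.0170 - 91.9230)/16.7590
= 26.0940/16.7590
= 1.5570

z = 1.5570


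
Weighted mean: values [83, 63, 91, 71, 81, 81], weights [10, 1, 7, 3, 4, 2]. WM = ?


Numerator = 83*10 + 63*1 + 91*7 + 71*3 + 81*4 + 81*2 = 2229
Denominator = 10 + 1 + 7 + 3 + 4 + 2 = 27
WM = 2229/27 = 82.5556

WM = 82.5556


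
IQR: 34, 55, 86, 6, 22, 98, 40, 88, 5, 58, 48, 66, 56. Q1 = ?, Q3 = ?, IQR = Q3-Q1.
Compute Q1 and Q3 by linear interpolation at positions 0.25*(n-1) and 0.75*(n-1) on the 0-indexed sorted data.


Sorted: 5, 6, 22, 34, 40, 48, 55, 56, 58, 66, 86, 88, 98
Q1 (25th %ile) = 34.0000
Q3 (75th %ile) = 66.0000
IQR = 66.0000 - 34.0000 = 32.0000

IQR = 32.0000


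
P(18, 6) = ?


P(18,6) = 18!/12!
= 6402373705728000/479001600
= 13366080

P(18,6) = 13366080


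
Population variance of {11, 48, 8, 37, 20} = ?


Mean = 24.8000
Squared deviations: 190.4400, 538.2400, 282.2400, 148.8400, 23.0400
Sum = 1182.8000
Variance = 1182.8000/5 = 236.5600

Variance = 236.5600


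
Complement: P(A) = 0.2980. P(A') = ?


P(not A) = 1 - 0.2980 = 0.7020

P(not A) = 0.7020


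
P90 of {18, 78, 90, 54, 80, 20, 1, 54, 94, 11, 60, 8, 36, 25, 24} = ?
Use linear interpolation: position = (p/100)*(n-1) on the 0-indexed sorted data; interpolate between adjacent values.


Sorted: 1, 8, 11, 18, 20, 24, 25, 36, 54, 54, 60, 78, 80, 90, 94
n = 15
Index = 90/100 * 14 = 12.6000
Lower = data[12] = 80, Upper = data[13] = 90
P90 = 80 + 0.6000*(10) = 86.0000

P90 = 86.0000


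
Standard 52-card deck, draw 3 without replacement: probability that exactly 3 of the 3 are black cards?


Hypergeometric: P(X=3) = C(26,3)·C(26,0) / C(52,3)
= 2600 × 1 / 22100
= 2600/22100 = 0.1176

P = 0.1176


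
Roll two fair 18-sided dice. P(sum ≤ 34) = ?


Total outcomes = 18×18 = 324
Favorable (sum ≤ 34): 321
P = 321/324 = 0.9907

P = 0.9907


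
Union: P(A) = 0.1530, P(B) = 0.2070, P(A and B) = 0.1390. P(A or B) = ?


P(A∪B) = 0.1530 + 0.2070 - 0.1390
= 0.3600 - 0.1390
= 0.2210

P(A∪B) = 0.2210


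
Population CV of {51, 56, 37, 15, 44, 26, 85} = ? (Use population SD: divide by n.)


Mean = 44.8571
SD = 20.9859
CV = (20.9859/44.8571)*100 = 46.7839%

CV = 46.7839%


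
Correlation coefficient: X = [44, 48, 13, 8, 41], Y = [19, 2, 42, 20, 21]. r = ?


Mean X = 30.8000, Mean Y = 20.8000
SD X = 16.797619, SD Y = 12.702756
Cov = -140.840000
r = -140.840000/(16.797619*12.702756) = -0.6601

r = -0.6601


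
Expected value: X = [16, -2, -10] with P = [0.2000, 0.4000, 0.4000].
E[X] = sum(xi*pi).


E[X] = 16*0.2000 - 2*0.4000 - 10*0.4000
= 3.2000 - 0.8000 - 4.0000
= -1.6000

E[X] = -1.6000


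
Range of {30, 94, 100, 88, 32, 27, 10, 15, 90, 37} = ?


Max = 100, Min = 10
Range = 100 - 10 = 90

Range = 90


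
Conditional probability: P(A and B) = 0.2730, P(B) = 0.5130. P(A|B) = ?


P(A|B) = 0.2730/0.5130 = 0.5322

P(A|B) = 0.5322


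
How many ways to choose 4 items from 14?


C(14,4) = 14!/(4! × 10!)
= 87178291200/(24 × 3628800)
= 1001

C(14,4) = 1001


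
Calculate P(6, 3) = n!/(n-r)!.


P(6,3) = 6!/3!
= 720/6
= 120

P(6,3) = 120


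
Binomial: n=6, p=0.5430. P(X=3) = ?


C(6,3) = 20
p^3 = 0.160103
(1-p)^3 = 0.095444
P = 20 * 0.160103 * 0.095444 = 0.3056

P(X=3) = 0.3056


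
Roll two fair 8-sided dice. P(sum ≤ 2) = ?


Total outcomes = 8×8 = 64
Favorable (sum ≤ 2): 1
P = 1/64 = 0.0156

P = 0.0156


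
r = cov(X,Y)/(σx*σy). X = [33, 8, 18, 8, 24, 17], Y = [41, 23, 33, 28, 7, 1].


Mean X = 18.0000, Mean Y = 22.1667
SD X = 8.774964, SD Y = 14.052481
Cov = 24.333333
r = 24.333333/(8.774964*14.052481) = 0.1973

r = 0.1973


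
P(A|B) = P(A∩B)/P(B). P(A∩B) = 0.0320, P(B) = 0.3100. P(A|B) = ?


P(A|B) = 0.0320/0.3100 = 0.1032

P(A|B) = 0.1032


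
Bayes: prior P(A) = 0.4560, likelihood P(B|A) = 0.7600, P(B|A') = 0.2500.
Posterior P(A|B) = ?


P(B) = P(B|A)*P(A) + P(B|A')*P(A')
= 0.7600*0.4560 + 0.2500*0.5440
= 0.346560 + 0.136000 = 0.482560
P(A|B) = 0.346560/0.482560 = 0.7182

P(A|B) = 0.7182


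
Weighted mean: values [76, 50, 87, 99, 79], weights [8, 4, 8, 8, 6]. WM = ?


Numerator = 76*8 + 50*4 + 87*8 + 99*8 + 79*6 = 2770
Denominator = 8 + 4 + 8 + 8 + 6 = 34
WM = 2770/34 = 81.4706

WM = 81.4706


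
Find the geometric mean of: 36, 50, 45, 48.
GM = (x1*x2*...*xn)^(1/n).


Product = 36 × 50 × 45 × 48 = 3888000
GM = 3888000^(1/4) = 44.4050

GM = 44.4050


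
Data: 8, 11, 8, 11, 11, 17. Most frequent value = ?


Frequencies: 8:2, 11:3, 17:1
Max frequency = 3
Mode = 11

Mode = 11


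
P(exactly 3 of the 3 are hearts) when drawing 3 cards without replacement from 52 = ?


Hypergeometric: P(X=3) = C(13,3)·C(39,0) / C(52,3)
= 286 × 1 / 22100
= 286/22100 = 0.0129

P = 0.0129


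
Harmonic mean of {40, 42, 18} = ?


Sum of reciprocals = 1/40 + 1/42 + 1/18 = 0.104365
HM = 3/0.104365 = 28.7452

HM = 28.7452


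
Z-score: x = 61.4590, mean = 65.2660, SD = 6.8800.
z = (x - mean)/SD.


z = (61.4590 - 65.2660)/6.8800
= -3.8070/6.8800
= -0.5533

z = -0.5533


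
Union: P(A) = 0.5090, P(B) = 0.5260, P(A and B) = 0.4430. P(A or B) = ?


P(A∪B) = 0.5090 + 0.5260 - 0.4430
= 1.0350 - 0.4430
= 0.5920

P(A∪B) = 0.5920


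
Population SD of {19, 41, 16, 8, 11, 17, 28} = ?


Mean = 20.0000
Variance = 108.0000
SD = sqrt(108.0000) = 10.3923

SD = 10.3923


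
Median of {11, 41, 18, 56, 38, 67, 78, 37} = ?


Sorted: 11, 18, 37, 38, 41, 56, 67, 78
n = 8 (even)
Middle values: 38 and 41
Median = (38+41)/2 = 39.5000

Median = 39.5000


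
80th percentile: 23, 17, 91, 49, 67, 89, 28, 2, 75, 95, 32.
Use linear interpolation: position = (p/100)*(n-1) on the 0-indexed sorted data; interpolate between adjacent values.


Sorted: 2, 17, 23, 28, 32, 49, 67, 75, 89, 91, 95
n = 11
Index = 80/100 * 10 = 8.0000
Lower = data[8] = 89, Upper = data[9] = 91
P80 = 89 + 0*(2) = 89.0000

P80 = 89.0000


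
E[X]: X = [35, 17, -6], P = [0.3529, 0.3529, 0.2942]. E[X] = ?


E[X] = 35*0.3529 + 17*0.3529 - 6*0.2942
= 12.3515 + 5.9993 - 1.7652
= 16.5856

E[X] = 16.5856


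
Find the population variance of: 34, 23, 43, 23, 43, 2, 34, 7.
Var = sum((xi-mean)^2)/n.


Mean = 26.1250
Squared deviations: 62.0156, 9.7656, 284.7656, 9.7656, 284.7656, 582.0156, 62.0156, 365.7656
Sum = 1660.8750
Variance = 1660.8750/8 = 207.6094

Variance = 207.6094


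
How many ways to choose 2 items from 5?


C(5,2) = 5!/(2! × 3!)
= 120/(2 × 6)
= 10

C(5,2) = 10


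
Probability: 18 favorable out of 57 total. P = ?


P = 18/57 = 0.3158

P = 0.3158


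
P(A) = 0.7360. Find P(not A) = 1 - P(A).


P(not A) = 1 - 0.7360 = 0.2640

P(not A) = 0.2640


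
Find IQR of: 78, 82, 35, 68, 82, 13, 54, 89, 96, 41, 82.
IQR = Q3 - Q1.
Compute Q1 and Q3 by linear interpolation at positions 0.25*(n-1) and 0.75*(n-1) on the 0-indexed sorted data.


Sorted: 13, 35, 41, 54, 68, 78, 82, 82, 82, 89, 96
Q1 (25th %ile) = 47.5000
Q3 (75th %ile) = 82.0000
IQR = 82.0000 - 47.5000 = 34.5000

IQR = 34.5000


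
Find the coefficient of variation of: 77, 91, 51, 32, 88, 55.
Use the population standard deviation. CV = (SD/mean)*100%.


Mean = 65.6667
SD = 21.3359
CV = (21.3359/65.6667)*100 = 32.4913%

CV = 32.4913%


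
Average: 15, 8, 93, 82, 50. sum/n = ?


Sum = 15 + 8 + 93 + 82 + 50 = 248
n = 5
Mean = 248/5 = 49.6000

Mean = 49.6000


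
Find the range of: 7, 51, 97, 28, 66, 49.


Max = 97, Min = 7
Range = 97 - 7 = 90

Range = 90


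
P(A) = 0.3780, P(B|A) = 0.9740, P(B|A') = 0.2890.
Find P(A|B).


P(B) = P(B|A)*P(A) + P(B|A')*P(A')
= 0.9740*0.3780 + 0.2890*0.6220
= 0.368172 + 0.179758 = 0.547930
P(A|B) = 0.368172/0.547930 = 0.6719

P(A|B) = 0.6719


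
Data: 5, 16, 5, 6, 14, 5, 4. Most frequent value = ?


Frequencies: 4:1, 5:3, 6:1, 14:1, 16:1
Max frequency = 3
Mode = 5

Mode = 5


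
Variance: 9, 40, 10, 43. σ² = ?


Mean = 25.5000
Squared deviations: 272.2500, 210.2500, 240.2500, 306.2500
Sum = 1029.0000
Variance = 1029.0000/4 = 257.2500

Variance = 257.2500


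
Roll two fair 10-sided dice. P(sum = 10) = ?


Total outcomes = 10×10 = 100
Favorable (sum = 10): 9
P = 9/100 = 0.0900

P = 0.0900


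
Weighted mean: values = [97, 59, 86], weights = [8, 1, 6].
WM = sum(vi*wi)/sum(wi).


Numerator = 97*8 + 59*1 + 86*6 = 1351
Denominator = 8 + 1 + 6 = 15
WM = 1351/15 = 90.0667

WM = 90.0667


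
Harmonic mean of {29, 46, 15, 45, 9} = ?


Sum of reciprocals = 1/29 + 1/46 + 1/15 + 1/45 + 1/9 = 0.256222
HM = 5/0.256222 = 19.5143

HM = 19.5143


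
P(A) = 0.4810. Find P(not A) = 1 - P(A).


P(not A) = 1 - 0.4810 = 0.5190

P(not A) = 0.5190


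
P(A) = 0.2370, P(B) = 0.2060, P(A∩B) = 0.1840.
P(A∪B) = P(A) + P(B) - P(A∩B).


P(A∪B) = 0.2370 + 0.2060 - 0.1840
= 0.4430 - 0.1840
= 0.2590

P(A∪B) = 0.2590


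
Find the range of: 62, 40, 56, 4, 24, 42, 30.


Max = 62, Min = 4
Range = 62 - 4 = 58

Range = 58


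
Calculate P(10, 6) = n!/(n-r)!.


P(10,6) = 10!/4!
= 3628800/24
= 151200

P(10,6) = 151200


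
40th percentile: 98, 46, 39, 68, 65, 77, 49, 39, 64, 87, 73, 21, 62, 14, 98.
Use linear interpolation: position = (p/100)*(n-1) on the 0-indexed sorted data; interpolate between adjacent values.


Sorted: 14, 21, 39, 39, 46, 49, 62, 64, 65, 68, 73, 77, 87, 98, 98
n = 15
Index = 40/100 * 14 = 5.6000
Lower = data[5] = 49, Upper = data[6] = 62
P40 = 49 + 0.6000*(13) = 56.8000

P40 = 56.8000


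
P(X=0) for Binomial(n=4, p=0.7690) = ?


C(4,0) = 1
p^0 = 1.000000
(1-p)^4 = 0.002847
P = 1 * 1.000000 * 0.002847 = 0.0028

P(X=0) = 0.0028


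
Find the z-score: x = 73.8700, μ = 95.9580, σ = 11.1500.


z = (73.8700 - 95.9580)/11.1500
= -22.0880/11.1500
= -1.9810

z = -1.9810


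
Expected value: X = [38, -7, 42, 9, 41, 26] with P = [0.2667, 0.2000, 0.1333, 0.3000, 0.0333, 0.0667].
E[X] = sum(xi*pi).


E[X] = 38*0.2667 - 7*0.2000 + 42*0.1333 + 9*0.3000 + 41*0.0333 + 26*0.0667
= 10.1346 - 1.4000 + 5.5986 + 2.7000 + 1.3653 + 1.7342
= 20.1327

E[X] = 20.1327


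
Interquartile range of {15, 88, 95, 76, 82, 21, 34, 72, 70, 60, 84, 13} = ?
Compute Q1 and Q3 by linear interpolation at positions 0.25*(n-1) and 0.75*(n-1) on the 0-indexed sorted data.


Sorted: 13, 15, 21, 34, 60, 70, 72, 76, 82, 84, 88, 95
Q1 (25th %ile) = 30.7500
Q3 (75th %ile) = 82.5000
IQR = 82.5000 - 30.7500 = 51.7500

IQR = 51.7500


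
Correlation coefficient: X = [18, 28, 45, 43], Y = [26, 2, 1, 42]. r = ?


Mean X = 33.5000, Mean Y = 17.7500
SD X = 11.101802, SD Y = 17.210099
Cov = -0.875000
r = -0.875000/(11.101802*17.210099) = -0.0046

r = -0.0046


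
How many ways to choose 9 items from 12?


C(12,9) = 12!/(9! × 3!)
= 479001600/(362880 × 6)
= 220

C(12,9) = 220


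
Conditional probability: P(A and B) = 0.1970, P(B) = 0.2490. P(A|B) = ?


P(A|B) = 0.1970/0.2490 = 0.7912

P(A|B) = 0.7912


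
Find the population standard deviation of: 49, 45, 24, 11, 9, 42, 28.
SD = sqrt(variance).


Mean = 29.7143
Variance = 224.4898
SD = sqrt(224.4898) = 14.9830

SD = 14.9830


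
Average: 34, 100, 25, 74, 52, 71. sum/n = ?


Sum = 34 + 100 + 25 + 74 + 52 + 71 = 356
n = 6
Mean = 356/6 = 59.3333

Mean = 59.3333


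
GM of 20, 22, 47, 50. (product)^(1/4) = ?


Product = 20 × 22 × 47 × 50 = 1034000
GM = 1034000^(1/4) = 31.8882

GM = 31.8882


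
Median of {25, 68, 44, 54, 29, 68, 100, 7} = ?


Sorted: 7, 25, 29, 44, 54, 68, 68, 100
n = 8 (even)
Middle values: 44 and 54
Median = (44+54)/2 = 49.0000

Median = 49.0000


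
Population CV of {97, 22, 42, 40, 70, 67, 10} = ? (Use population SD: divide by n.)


Mean = 49.7143
SD = 27.8912
CV = (27.8912/49.7143)*100 = 56.1030%

CV = 56.1030%


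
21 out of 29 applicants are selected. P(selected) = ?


P = 21/29 = 0.7241

P = 0.7241


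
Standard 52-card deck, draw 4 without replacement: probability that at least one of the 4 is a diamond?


P(at least one) = 1 - P(none)
P(none) = (39/52) × (38/51) × (37/50) × (36/49) = 0.303818
P(at least one) = 1 - 0.303818 = 0.6962

P = 0.6962


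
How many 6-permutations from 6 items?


P(6,6) = 6!/0!
= 720/1
= 720

P(6,6) = 720


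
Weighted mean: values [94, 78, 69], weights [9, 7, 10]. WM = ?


Numerator = 94*9 + 78*7 + 69*10 = 2082
Denominator = 9 + 7 + 10 = 26
WM = 2082/26 = 80.0769

WM = 80.0769


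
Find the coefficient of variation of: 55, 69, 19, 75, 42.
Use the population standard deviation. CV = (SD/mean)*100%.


Mean = 52.0000
SD = 20.0798
CV = (20.0798/52.0000)*100 = 38.6151%

CV = 38.6151%


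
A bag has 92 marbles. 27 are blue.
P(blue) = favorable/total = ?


P = 27/92 = 0.2935

P = 0.2935


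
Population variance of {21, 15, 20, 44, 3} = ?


Mean = 20.6000
Squared deviations: 0.1600, 31.3600, 0.3600, 547.5600, 309.7600
Sum = 889.2000
Variance = 889.2000/5 = 177.8400

Variance = 177.8400


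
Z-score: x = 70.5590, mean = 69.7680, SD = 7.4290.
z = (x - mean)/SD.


z = (70.5590 - 69.7680)/7.4290
= 0.7910/7.4290
= 0.1065

z = 0.1065


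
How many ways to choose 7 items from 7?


C(7,7) = 7!/(7! × 0!)
= 5040/(5040 × 1)
= 1

C(7,7) = 1


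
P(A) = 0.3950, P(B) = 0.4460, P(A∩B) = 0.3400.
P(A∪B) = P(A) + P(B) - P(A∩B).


P(A∪B) = 0.3950 + 0.4460 - 0.3400
= 0.8410 - 0.3400
= 0.5010

P(A∪B) = 0.5010


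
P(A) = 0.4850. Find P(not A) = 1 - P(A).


P(not A) = 1 - 0.4850 = 0.5150

P(not A) = 0.5150


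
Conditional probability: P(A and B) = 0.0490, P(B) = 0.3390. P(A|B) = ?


P(A|B) = 0.0490/0.3390 = 0.1445

P(A|B) = 0.1445


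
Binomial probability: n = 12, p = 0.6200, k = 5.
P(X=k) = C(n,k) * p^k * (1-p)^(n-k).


C(12,5) = 792
p^5 = 0.091613
(1-p)^7 = 0.001144
P = 792 * 0.091613 * 0.001144 = 0.0830

P(X=5) = 0.0830


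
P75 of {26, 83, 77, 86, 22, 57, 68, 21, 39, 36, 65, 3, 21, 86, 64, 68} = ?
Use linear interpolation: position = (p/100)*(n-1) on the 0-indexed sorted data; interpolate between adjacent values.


Sorted: 3, 21, 21, 22, 26, 36, 39, 57, 64, 65, 68, 68, 77, 83, 86, 86
n = 16
Index = 75/100 * 15 = 11.2500
Lower = data[11] = 68, Upper = data[12] = 77
P75 = 68 + 0.2500*(9) = 70.2500

P75 = 70.2500
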